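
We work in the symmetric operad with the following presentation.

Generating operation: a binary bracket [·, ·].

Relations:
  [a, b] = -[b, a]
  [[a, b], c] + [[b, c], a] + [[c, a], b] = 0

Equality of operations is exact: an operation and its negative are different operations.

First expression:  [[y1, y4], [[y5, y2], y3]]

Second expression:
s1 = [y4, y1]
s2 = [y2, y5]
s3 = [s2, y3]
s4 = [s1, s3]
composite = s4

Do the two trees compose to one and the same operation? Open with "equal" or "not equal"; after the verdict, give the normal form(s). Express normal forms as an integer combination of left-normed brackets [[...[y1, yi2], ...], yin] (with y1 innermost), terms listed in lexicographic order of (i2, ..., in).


equal — both sides give -[[[[y1, y4], y2], y5], y3] + [[[[y1, y4], y3], y2], y5] - [[[[y1, y4], y3], y5], y2] + [[[[y1, y4], y5], y2], y3]

The first expression reduces to -[[[[y1, y4], y2], y5], y3] + [[[[y1, y4], y3], y2], y5] - [[[[y1, y4], y3], y5], y2] + [[[[y1, y4], y5], y2], y3]
The second expression reduces to -[[[[y1, y4], y2], y5], y3] + [[[[y1, y4], y3], y2], y5] - [[[[y1, y4], y3], y5], y2] + [[[[y1, y4], y5], y2], y3]
One common form — equal.


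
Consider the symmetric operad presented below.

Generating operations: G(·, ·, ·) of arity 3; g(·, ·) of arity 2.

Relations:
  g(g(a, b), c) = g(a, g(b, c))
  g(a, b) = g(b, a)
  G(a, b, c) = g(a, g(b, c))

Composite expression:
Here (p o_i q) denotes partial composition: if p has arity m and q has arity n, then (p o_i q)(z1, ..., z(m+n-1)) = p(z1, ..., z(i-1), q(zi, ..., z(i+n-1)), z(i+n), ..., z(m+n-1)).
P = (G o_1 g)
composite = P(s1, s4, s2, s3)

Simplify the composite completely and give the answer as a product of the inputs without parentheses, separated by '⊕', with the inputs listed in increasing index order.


s1 ⊕ s2 ⊕ s3 ⊕ s4

Both nesting and order wash out for G; what remains is which s's occur.
g(s1, s4) spells out as s1 ⊕ s4
G(g(s1, s4), s2, s3) spells out as s1 ⊕ s4 ⊕ s2 ⊕ s3
sorting the factors by input index: s1 ⊕ s2 ⊕ s3 ⊕ s4


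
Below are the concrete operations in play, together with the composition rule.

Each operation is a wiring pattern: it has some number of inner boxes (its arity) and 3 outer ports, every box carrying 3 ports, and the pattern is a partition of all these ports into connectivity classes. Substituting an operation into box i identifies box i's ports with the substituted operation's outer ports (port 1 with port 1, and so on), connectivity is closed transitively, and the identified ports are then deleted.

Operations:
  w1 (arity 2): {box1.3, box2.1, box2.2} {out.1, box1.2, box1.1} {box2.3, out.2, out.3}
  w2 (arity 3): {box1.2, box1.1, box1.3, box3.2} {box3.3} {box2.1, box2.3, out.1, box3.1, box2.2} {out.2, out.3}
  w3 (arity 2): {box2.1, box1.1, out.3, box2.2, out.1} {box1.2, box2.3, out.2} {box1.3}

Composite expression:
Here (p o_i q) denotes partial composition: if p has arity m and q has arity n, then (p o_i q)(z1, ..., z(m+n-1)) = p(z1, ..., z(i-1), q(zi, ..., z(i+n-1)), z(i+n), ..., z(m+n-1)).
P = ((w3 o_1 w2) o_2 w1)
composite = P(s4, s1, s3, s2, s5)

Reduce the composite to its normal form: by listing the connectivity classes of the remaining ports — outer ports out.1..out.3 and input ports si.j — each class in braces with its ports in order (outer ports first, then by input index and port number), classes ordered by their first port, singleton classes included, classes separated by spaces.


Treat the ports identified at w3 as solder joints: merge, then drop.
composing w1 on (s1, s3), with out.j its own outer ports: {out.1, s1.1, s1.2} {out.2, out.3, s3.3} {s1.3, s3.1, s3.2}
composing w2 on (s4, s1, s3, s2), with out.j its own outer ports: {out.1, s1.1, s1.2, s2.1, s3.3} {out.2, out.3} {s1.3, s3.1, s3.2} {s2.2, s4.1, s4.2, s4.3} {s2.3}
composing w3 on (s4, s1, s3, s2, s5), with out.j its own outer ports: {out.1, out.3, s1.1, s1.2, s2.1, s3.3, s5.1, s5.2} {out.2, s5.3} {s1.3, s3.1, s3.2} {s2.2, s4.1, s4.2, s4.3} {s2.3}

{out.1, out.3, s1.1, s1.2, s2.1, s3.3, s5.1, s5.2} {out.2, s5.3} {s1.3, s3.1, s3.2} {s2.2, s4.1, s4.2, s4.3} {s2.3}


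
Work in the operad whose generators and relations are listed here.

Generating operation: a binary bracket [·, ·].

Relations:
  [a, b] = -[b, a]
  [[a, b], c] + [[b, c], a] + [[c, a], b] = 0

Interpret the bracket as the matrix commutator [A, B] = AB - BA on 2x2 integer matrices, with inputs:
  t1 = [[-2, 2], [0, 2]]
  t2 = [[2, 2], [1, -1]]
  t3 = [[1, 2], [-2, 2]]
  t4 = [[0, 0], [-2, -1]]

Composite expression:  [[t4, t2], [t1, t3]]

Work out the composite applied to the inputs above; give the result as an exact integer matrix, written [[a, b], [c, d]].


[[-58, -32], [120, 58]]

[t4, t2] = [[4, 2], [-7, -4]]
[t1, t3] = [[-4, -6], [-8, 4]]
[[t4, t2], [t1, t3]] = [[-58, -32], [120, 58]]


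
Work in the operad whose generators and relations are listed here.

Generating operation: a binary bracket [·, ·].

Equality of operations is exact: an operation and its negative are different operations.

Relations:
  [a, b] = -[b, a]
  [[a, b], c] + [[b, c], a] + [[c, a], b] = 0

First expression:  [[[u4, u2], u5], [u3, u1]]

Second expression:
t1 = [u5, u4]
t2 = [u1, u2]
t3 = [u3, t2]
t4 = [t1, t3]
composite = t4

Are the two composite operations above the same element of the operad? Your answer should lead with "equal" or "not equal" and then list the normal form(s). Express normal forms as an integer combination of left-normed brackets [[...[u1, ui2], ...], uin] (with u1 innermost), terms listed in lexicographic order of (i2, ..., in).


not equal: they reduce to -[[[[u1, u3], u2], u4], u5] + [[[[u1, u3], u4], u2], u5] + [[[[u1, u3], u5], u2], u4] - [[[[u1, u3], u5], u4], u2] and -[[[[u1, u2], u3], u4], u5] + [[[[u1, u2], u3], u5], u4]


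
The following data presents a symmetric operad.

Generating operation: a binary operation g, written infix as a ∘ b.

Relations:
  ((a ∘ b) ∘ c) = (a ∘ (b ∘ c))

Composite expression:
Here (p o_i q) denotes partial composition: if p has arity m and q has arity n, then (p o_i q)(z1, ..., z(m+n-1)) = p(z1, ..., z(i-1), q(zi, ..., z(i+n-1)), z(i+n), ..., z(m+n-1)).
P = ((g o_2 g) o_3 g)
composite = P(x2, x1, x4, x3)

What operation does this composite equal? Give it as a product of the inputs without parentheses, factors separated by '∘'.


x2 ∘ x1 ∘ x4 ∘ x3

The g-tree's shape is irrelevant; the x-reading-order decides.
(x4 ∘ x3) flattens to x4 ∘ x3
(x1 ∘ (x4 ∘ x3)) flattens to x1 ∘ x4 ∘ x3
(x2 ∘ (x1 ∘ (x4 ∘ x3))) flattens to x2 ∘ x1 ∘ x4 ∘ x3


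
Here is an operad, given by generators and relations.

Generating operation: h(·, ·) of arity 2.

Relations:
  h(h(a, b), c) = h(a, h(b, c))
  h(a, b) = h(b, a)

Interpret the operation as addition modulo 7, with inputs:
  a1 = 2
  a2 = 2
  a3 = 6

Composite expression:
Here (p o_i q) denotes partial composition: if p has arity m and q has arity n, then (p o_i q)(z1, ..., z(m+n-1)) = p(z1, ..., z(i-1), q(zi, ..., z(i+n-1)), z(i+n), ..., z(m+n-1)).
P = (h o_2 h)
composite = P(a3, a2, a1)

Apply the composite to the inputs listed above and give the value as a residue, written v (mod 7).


3 (mod 7)


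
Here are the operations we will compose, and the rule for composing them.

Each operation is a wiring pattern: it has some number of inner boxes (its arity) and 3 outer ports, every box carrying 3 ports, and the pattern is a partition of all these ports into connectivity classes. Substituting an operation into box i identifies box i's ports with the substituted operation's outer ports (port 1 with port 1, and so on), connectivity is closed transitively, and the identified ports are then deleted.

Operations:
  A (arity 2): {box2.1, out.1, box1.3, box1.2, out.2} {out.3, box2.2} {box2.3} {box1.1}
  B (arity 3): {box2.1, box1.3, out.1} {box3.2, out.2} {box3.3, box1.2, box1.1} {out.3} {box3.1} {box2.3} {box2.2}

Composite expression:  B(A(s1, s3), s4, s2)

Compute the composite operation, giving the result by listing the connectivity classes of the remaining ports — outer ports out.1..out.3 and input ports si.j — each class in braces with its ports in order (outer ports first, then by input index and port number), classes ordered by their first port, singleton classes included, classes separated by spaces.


Treat the ports identified at B as solder joints: merge, then drop.
after A, the pattern on (s1, s3) reads {out.1, out.2, s1.2, s1.3, s3.1} {out.3, s3.2} {s1.1} {s3.3} (out.j = its outer ports)
after B, the pattern on (s1, s3, s4, s2) reads {out.1, s3.2, s4.1} {out.2, s2.2} {out.3} {s1.1} {s1.2, s1.3, s2.3, s3.1} {s2.1} {s3.3} {s4.2} {s4.3} (out.j = its outer ports)

{out.1, s3.2, s4.1} {out.2, s2.2} {out.3} {s1.1} {s1.2, s1.3, s2.3, s3.1} {s2.1} {s3.3} {s4.2} {s4.3}


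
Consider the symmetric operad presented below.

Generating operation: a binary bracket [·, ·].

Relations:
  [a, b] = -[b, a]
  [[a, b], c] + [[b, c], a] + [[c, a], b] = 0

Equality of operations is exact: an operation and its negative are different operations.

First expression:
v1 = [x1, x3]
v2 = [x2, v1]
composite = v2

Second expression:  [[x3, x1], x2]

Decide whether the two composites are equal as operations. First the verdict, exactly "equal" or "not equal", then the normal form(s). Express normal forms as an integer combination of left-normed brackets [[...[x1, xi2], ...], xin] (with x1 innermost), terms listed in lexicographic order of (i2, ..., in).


equal — both sides give -[[x1, x3], x2]

The first composite normalizes to -[[x1, x3], x2]
The second composite normalizes to -[[x1, x3], x2]
Identical normal forms: equal.


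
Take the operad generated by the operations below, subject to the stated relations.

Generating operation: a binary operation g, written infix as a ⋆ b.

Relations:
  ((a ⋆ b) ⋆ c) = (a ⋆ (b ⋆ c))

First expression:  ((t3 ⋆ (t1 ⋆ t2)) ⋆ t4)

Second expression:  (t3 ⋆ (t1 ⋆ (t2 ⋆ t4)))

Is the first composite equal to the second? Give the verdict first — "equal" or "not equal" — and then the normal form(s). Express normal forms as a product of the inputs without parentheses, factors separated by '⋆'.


equal — both sides give t3 ⋆ t1 ⋆ t2 ⋆ t4

Reducing the first expression gives t3 ⋆ t1 ⋆ t2 ⋆ t4
Reducing the second expression gives t3 ⋆ t1 ⋆ t2 ⋆ t4
The normal forms match — equal.


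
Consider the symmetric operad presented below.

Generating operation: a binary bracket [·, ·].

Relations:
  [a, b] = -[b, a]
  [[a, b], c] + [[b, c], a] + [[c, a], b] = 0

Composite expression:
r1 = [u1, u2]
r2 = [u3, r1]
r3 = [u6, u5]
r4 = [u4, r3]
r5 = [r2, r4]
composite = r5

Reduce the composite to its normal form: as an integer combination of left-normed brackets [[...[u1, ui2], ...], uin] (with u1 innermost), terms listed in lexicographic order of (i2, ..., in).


[[[[[u1, u2], u3], u4], u5], u6] - [[[[[u1, u2], u3], u4], u6], u5] - [[[[[u1, u2], u3], u5], u6], u4] + [[[[[u1, u2], u3], u6], u5], u4]

Expand each bracket as ab - ba; the u1-initial words give the coefficients.
Composite bracket: [[u3, [u1, u2]], [u4, [u6, u5]]]
Full expansion: 32 signed words from ab - ba (2^5 = 32).
Coefficients come from the u1-initial words:
  word u1u2u3u4u5u6 has sign +1, contributing +[[[[[u1, u2], u3], u4], u5], u6]
  word u1u2u3u4u6u5 has sign -1, contributing -[[[[[u1, u2], u3], u4], u6], u5]
  word u1u2u3u5u6u4 has sign -1, contributing -[[[[[u1, u2], u3], u5], u6], u4]
  word u1u2u3u6u5u4 has sign +1, contributing +[[[[[u1, u2], u3], u6], u5], u4]


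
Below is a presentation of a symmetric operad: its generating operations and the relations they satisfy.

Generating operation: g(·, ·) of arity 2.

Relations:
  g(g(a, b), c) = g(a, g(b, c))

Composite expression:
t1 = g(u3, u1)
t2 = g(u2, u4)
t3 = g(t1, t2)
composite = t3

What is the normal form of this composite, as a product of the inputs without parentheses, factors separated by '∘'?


Associativity of g dissolves the nesting; only the u-input order survives.
g(u3, u1) reduces to u3 ∘ u1
g(u2, u4) reduces to u2 ∘ u4
g(g(u3, u1), g(u2, u4)) reduces to u3 ∘ u1 ∘ u2 ∘ u4

u3 ∘ u1 ∘ u2 ∘ u4


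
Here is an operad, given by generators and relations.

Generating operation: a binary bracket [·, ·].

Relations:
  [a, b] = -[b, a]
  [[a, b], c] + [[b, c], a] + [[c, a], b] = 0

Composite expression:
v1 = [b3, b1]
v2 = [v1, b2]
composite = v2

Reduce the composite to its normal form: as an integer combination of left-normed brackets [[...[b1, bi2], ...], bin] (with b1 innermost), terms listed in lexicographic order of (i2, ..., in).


A multilinear Lie element is pinned by b1-initial words (b1 innermost).
Composite bracket: [[b3, b1], b2]
Full expansion: 4 signed words from ab - ba (2^2 = 4).
Keep just the words that open with b1:
  word b1b3b2 has sign -1, contributing -[[b1, b3], b2]

-[[b1, b3], b2]


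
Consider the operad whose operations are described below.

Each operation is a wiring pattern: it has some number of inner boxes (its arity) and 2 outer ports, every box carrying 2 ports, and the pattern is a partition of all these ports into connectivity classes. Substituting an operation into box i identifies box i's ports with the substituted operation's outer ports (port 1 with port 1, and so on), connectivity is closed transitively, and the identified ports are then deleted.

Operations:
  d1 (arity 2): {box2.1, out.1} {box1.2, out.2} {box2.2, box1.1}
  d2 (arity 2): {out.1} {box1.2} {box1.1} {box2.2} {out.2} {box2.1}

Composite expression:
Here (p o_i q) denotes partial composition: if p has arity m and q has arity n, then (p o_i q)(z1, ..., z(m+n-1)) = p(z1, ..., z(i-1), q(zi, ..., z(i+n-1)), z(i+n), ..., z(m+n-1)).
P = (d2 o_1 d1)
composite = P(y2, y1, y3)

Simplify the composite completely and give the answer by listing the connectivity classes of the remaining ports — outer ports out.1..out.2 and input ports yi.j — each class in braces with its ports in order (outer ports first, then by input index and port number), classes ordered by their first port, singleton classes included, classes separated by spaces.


{out.1} {out.2} {y1.1} {y1.2, y2.1} {y2.2} {y3.1} {y3.2}


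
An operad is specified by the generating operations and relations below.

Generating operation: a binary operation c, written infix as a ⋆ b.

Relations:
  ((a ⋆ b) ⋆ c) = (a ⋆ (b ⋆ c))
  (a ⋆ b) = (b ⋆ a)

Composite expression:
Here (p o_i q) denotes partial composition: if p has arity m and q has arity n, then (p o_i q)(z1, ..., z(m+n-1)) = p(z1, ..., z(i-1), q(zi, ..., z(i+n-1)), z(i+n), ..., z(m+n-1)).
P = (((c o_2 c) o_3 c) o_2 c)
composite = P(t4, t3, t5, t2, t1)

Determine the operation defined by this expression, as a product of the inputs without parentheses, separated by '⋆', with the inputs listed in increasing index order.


t1 ⋆ t2 ⋆ t3 ⋆ t4 ⋆ t5

Shape and order are irrelevant to c; the t-input set decides.
(t3 ⋆ t5) collapses to t3 ⋆ t5
(t2 ⋆ t1) collapses to t2 ⋆ t1
((t3 ⋆ t5) ⋆ (t2 ⋆ t1)) collapses to t3 ⋆ t5 ⋆ t2 ⋆ t1
(t4 ⋆ ((t3 ⋆ t5) ⋆ (t2 ⋆ t1))) collapses to t4 ⋆ t3 ⋆ t5 ⋆ t2 ⋆ t1
sorting the factors by input index: t1 ⋆ t2 ⋆ t3 ⋆ t4 ⋆ t5


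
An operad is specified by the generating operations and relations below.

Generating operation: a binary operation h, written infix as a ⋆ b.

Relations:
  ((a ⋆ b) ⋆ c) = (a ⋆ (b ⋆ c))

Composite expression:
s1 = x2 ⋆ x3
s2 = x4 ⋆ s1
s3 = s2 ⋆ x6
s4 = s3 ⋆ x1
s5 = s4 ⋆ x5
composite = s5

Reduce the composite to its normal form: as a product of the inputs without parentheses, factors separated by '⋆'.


Key point: h is associative — brackets drop, the x-order remains.
(x2 ⋆ x3) reduces to x2 ⋆ x3
(x4 ⋆ (x2 ⋆ x3)) reduces to x4 ⋆ x2 ⋆ x3
((x4 ⋆ (x2 ⋆ x3)) ⋆ x6) reduces to x4 ⋆ x2 ⋆ x3 ⋆ x6
(((x4 ⋆ (x2 ⋆ x3)) ⋆ x6) ⋆ x1) reduces to x4 ⋆ x2 ⋆ x3 ⋆ x6 ⋆ x1
((((x4 ⋆ (x2 ⋆ x3)) ⋆ x6) ⋆ x1) ⋆ x5) reduces to x4 ⋆ x2 ⋆ x3 ⋆ x6 ⋆ x1 ⋆ x5

x4 ⋆ x2 ⋆ x3 ⋆ x6 ⋆ x1 ⋆ x5


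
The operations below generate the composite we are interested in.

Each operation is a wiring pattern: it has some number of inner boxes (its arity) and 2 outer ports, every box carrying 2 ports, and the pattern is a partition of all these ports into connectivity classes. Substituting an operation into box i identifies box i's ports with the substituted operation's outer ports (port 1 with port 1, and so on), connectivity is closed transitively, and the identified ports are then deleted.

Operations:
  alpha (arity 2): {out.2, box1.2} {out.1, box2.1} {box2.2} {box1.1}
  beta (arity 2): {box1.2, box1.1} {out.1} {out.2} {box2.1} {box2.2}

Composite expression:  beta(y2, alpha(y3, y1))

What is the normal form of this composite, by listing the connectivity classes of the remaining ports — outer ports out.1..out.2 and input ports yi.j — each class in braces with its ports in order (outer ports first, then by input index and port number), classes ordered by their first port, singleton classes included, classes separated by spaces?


Two ports join when wires chain via beta-identified ports.
the subtree at alpha composes to {out.1, y1.1} {out.2, y3.2} {y1.2} {y3.1} on (y3, y1); out.j = own outer ports
the subtree at beta composes to {out.1} {out.2} {y1.1} {y1.2} {y2.1, y2.2} {y3.1} {y3.2} on (y2, y3, y1); out.j = own outer ports

{out.1} {out.2} {y1.1} {y1.2} {y2.1, y2.2} {y3.1} {y3.2}


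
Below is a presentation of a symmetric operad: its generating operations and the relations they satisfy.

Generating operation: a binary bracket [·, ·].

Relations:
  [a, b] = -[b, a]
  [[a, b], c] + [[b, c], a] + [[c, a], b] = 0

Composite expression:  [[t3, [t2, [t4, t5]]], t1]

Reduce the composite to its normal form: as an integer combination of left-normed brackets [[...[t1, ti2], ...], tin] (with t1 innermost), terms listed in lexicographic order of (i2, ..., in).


Expand each bracket as ab - ba; the t1-initial words give the coefficients.
Composite bracket: [[t3, [t2, [t4, t5]]], t1]
Expanding via [a, b] = ab - ba: 16 signed words (2^4 = 16).
The t1-initial words carry the normal form:
  word t1t2t4t5t3 has sign +1, contributing +[[[[t1, t2], t4], t5], t3]
  word t1t2t5t4t3 has sign -1, contributing -[[[[t1, t2], t5], t4], t3]
  word t1t3t2t4t5 has sign -1, contributing -[[[[t1, t3], t2], t4], t5]
  word t1t3t2t5t4 has sign +1, contributing +[[[[t1, t3], t2], t5], t4]
  word t1t3t4t5t2 has sign +1, contributing +[[[[t1, t3], t4], t5], t2]
  word t1t3t5t4t2 has sign -1, contributing -[[[[t1, t3], t5], t4], t2]
  word t1t4t5t2t3 has sign -1, contributing -[[[[t1, t4], t5], t2], t3]
  word t1t5t4t2t3 has sign +1, contributing +[[[[t1, t5], t4], t2], t3]

[[[[t1, t2], t4], t5], t3] - [[[[t1, t2], t5], t4], t3] - [[[[t1, t3], t2], t4], t5] + [[[[t1, t3], t2], t5], t4] + [[[[t1, t3], t4], t5], t2] - [[[[t1, t3], t5], t4], t2] - [[[[t1, t4], t5], t2], t3] + [[[[t1, t5], t4], t2], t3]


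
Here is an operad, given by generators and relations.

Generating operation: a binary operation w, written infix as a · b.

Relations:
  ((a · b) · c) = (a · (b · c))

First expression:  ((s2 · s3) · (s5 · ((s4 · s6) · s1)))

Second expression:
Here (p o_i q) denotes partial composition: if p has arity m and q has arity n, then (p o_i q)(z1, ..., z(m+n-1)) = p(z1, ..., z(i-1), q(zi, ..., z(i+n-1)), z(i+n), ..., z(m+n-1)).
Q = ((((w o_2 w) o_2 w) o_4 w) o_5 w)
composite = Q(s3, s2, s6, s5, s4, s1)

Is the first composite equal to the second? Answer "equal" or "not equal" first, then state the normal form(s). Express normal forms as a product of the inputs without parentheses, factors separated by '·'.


The first composite normalizes to s2 · s3 · s5 · s4 · s6 · s1
The second composite normalizes to s3 · s2 · s6 · s5 · s4 · s1
The forms do not match — not equal.

not equal; the first gives s2 · s3 · s5 · s4 · s6 · s1 and the second s3 · s2 · s6 · s5 · s4 · s1


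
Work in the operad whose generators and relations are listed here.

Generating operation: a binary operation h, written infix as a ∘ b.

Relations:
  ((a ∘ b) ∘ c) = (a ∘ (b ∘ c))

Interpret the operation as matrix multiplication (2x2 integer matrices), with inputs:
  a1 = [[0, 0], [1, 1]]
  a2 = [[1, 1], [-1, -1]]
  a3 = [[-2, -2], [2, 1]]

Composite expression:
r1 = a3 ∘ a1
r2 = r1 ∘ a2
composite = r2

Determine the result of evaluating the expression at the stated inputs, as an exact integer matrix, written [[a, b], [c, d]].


(a3 ∘ a1) = [[-2, -2], [1, 1]]
((a3 ∘ a1) ∘ a2) = [[0, 0], [0, 0]]

[[0, 0], [0, 0]]


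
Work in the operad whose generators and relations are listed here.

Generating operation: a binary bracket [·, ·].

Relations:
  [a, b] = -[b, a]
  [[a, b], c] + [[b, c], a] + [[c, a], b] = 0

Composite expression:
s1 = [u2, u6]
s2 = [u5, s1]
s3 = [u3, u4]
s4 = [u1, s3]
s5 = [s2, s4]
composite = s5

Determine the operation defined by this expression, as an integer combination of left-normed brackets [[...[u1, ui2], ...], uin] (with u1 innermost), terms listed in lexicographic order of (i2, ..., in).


In the tensor algebra, words opening u1 carry the u1-anchored form.
Composite bracket: [[u5, [u2, u6]], [u1, [u3, u4]]]
Expanding via [a, b] = ab - ba: 32 signed words (2^5 = 32).
The u1-initial words carry the normal form:
  u1u3u4u2u6u5 appears with sign +1, giving the term +[[[[[u1, u3], u4], u2], u6], u5]
  u1u3u4u5u2u6 appears with sign -1, giving the term -[[[[[u1, u3], u4], u5], u2], u6]
  u1u3u4u5u6u2 appears with sign +1, giving the term +[[[[[u1, u3], u4], u5], u6], u2]
  u1u3u4u6u2u5 appears with sign -1, giving the term -[[[[[u1, u3], u4], u6], u2], u5]
  u1u4u3u2u6u5 appears with sign -1, giving the term -[[[[[u1, u4], u3], u2], u6], u5]
  u1u4u3u5u2u6 appears with sign +1, giving the term +[[[[[u1, u4], u3], u5], u2], u6]
  u1u4u3u5u6u2 appears with sign -1, giving the term -[[[[[u1, u4], u3], u5], u6], u2]
  u1u4u3u6u2u5 appears with sign +1, giving the term +[[[[[u1, u4], u3], u6], u2], u5]

[[[[[u1, u3], u4], u2], u6], u5] - [[[[[u1, u3], u4], u5], u2], u6] + [[[[[u1, u3], u4], u5], u6], u2] - [[[[[u1, u3], u4], u6], u2], u5] - [[[[[u1, u4], u3], u2], u6], u5] + [[[[[u1, u4], u3], u5], u2], u6] - [[[[[u1, u4], u3], u5], u6], u2] + [[[[[u1, u4], u3], u6], u2], u5]


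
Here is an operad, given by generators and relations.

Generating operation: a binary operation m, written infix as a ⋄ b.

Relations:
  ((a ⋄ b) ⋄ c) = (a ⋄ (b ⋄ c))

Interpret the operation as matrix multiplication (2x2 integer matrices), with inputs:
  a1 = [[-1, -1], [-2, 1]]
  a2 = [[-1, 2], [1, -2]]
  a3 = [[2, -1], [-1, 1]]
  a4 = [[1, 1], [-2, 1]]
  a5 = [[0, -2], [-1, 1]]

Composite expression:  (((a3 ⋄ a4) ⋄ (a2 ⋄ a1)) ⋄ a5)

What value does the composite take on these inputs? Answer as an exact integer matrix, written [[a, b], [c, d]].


[[-9, 27], [9, -27]]

(a3 ⋄ a4) = [[4, 1], [-3, 0]]
(a2 ⋄ a1) = [[-3, 3], [3, -3]]
((a3 ⋄ a4) ⋄ (a2 ⋄ a1)) = [[-9, 9], [9, -9]]
(((a3 ⋄ a4) ⋄ (a2 ⋄ a1)) ⋄ a5) = [[-9, 27], [9, -27]]


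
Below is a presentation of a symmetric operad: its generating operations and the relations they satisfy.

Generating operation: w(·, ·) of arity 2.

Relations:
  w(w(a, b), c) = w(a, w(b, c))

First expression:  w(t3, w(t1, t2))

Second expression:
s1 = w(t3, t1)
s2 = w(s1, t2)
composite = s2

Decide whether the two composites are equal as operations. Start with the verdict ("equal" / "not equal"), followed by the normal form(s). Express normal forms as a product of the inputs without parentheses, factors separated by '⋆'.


equal — both sides give t3 ⋆ t1 ⋆ t2


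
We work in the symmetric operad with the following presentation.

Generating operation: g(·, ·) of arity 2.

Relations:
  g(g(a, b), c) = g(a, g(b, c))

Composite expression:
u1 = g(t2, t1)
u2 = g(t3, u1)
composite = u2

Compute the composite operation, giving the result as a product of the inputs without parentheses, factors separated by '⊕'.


t3 ⊕ t2 ⊕ t1

All parenthesizations of g agree; list the t-inputs left to right.
g(t2, t1) spells out as t2 ⊕ t1
g(t3, g(t2, t1)) spells out as t3 ⊕ t2 ⊕ t1


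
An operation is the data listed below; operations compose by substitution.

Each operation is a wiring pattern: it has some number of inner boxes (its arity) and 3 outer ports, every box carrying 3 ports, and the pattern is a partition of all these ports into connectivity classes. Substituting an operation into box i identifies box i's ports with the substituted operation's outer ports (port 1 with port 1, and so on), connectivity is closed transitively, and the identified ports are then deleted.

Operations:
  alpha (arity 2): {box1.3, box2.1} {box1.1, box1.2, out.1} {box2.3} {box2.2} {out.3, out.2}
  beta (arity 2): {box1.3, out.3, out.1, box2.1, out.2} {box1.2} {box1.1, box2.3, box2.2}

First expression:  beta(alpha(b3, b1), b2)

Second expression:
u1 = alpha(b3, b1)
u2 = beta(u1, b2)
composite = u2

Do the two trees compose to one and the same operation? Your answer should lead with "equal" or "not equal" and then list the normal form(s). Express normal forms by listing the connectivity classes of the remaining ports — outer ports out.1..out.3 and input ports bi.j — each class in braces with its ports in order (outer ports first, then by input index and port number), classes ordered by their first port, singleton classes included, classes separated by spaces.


equal; both compose to {out.1, out.2, out.3, b2.1} {b1.1, b3.3} {b1.2} {b1.3} {b2.2, b2.3, b3.1, b3.2}


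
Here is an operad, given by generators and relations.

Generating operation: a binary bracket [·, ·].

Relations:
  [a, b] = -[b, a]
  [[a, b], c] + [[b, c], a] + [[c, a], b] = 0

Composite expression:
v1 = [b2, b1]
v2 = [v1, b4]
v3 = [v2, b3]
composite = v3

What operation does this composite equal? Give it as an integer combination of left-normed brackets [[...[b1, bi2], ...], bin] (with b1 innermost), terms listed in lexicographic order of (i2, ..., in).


Expand each bracket as ab - ba; the b1-initial words give the coefficients.
Composite bracket: [[[b2, b1], b4], b3]
The bracket unfolds into 8 signed words via [a, b] = ab - ba (2^3 = 8).
The b1-initial words carry the normal form:
  b1b2b4b3 appears with sign -1, giving the term -[[[b1, b2], b4], b3]

-[[[b1, b2], b4], b3]


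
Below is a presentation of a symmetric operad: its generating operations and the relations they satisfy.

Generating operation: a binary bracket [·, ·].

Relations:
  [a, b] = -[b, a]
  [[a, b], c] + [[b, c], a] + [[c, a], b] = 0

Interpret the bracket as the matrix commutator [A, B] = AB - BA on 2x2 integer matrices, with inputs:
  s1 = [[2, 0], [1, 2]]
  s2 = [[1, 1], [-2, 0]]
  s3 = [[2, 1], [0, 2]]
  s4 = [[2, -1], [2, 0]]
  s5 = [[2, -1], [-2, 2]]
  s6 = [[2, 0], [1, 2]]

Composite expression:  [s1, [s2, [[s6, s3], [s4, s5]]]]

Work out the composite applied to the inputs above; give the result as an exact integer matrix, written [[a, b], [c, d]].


[[-4, 0], [32, 4]]


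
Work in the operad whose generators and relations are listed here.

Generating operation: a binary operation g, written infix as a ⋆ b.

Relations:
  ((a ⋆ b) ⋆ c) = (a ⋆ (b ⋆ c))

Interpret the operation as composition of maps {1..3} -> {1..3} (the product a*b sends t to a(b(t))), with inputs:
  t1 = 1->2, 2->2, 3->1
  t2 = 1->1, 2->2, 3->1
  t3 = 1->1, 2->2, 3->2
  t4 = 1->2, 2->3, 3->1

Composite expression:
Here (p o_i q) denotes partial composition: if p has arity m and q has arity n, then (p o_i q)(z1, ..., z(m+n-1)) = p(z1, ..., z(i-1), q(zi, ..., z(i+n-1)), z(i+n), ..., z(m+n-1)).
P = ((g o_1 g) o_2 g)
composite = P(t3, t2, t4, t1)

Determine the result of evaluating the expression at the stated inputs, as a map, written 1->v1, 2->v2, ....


1->1, 2->1, 3->2

(t2 ⋆ t4) = 1->2, 2->1, 3->1
(t3 ⋆ (t2 ⋆ t4)) = 1->2, 2->1, 3->1
((t3 ⋆ (t2 ⋆ t4)) ⋆ t1) = 1->1, 2->1, 3->2


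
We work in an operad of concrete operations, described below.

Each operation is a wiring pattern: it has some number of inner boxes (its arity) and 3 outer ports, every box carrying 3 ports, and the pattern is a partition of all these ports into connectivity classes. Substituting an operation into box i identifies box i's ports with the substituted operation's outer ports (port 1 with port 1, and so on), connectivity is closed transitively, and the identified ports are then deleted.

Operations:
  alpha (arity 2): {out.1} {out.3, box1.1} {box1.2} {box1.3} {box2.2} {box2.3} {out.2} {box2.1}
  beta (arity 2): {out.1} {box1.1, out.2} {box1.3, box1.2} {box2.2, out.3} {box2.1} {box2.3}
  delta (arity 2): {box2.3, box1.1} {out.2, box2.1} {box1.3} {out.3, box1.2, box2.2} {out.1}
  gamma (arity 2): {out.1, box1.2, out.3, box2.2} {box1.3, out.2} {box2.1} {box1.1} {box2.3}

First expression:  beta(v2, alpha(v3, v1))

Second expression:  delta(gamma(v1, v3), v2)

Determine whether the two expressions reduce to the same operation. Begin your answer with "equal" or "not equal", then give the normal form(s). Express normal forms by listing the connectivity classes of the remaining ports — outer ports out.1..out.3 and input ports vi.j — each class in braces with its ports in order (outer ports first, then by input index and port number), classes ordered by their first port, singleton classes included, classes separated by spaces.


not equal — first {out.1} {out.2, v2.1} {out.3} {v1.1} {v1.2} {v1.3} {v2.2, v2.3} {v3.1} {v3.2} {v3.3}, second {out.1} {out.2, v2.1} {out.3, v1.3, v2.2} {v1.1} {v1.2, v2.3, v3.2} {v3.1} {v3.3}


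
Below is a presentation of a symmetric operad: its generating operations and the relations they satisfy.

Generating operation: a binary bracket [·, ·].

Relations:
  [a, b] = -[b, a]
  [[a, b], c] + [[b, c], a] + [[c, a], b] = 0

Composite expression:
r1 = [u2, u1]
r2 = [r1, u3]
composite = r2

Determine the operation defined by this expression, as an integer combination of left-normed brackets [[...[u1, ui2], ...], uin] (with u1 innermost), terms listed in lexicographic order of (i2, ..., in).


-[[u1, u2], u3]

Expand each bracket as ab - ba; the u1-initial words give the coefficients.
Composite bracket: [[u2, u1], u3]
Full expansion: 4 signed words from ab - ba (2^2 = 4).
The u1-initial words carry the normal form:
  u1u2u3 (sign -1) contributes -[[u1, u2], u3]


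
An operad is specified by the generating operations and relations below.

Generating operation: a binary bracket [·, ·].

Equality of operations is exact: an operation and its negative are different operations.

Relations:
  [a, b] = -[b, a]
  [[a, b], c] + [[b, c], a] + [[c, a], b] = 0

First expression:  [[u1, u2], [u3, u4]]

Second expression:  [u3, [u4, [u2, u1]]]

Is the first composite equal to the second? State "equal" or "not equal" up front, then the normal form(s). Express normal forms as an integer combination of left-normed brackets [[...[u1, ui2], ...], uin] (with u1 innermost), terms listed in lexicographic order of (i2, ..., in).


In normal form, the first expression is [[[u1, u2], u3], u4] - [[[u1, u2], u4], u3]
In normal form, the second expression is -[[[u1, u2], u4], u3]
The normal forms differ: not equal.

not equal — first [[[u1, u2], u3], u4] - [[[u1, u2], u4], u3], second -[[[u1, u2], u4], u3]


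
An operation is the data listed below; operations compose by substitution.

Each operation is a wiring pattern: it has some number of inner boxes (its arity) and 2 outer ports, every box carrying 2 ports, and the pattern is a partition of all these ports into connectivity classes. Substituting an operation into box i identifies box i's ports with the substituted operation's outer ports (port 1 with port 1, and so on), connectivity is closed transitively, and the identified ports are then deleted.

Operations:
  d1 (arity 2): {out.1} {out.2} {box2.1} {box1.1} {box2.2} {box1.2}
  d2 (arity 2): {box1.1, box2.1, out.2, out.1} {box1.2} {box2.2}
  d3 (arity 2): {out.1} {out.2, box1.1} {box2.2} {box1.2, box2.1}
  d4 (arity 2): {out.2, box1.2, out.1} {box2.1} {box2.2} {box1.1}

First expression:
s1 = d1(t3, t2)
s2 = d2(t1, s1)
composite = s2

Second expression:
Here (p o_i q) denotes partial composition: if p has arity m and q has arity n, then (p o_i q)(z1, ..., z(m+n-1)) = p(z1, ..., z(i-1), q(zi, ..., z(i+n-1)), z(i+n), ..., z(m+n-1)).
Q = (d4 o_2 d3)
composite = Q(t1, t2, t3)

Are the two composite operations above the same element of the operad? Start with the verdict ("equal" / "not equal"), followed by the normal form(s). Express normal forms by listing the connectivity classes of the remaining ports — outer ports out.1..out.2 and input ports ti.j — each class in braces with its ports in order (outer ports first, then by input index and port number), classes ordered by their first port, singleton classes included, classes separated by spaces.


not equal — first {out.1, out.2, t1.1} {t1.2} {t2.1} {t2.2} {t3.1} {t3.2}, second {out.1, out.2, t1.2} {t1.1} {t2.1} {t2.2, t3.1} {t3.2}


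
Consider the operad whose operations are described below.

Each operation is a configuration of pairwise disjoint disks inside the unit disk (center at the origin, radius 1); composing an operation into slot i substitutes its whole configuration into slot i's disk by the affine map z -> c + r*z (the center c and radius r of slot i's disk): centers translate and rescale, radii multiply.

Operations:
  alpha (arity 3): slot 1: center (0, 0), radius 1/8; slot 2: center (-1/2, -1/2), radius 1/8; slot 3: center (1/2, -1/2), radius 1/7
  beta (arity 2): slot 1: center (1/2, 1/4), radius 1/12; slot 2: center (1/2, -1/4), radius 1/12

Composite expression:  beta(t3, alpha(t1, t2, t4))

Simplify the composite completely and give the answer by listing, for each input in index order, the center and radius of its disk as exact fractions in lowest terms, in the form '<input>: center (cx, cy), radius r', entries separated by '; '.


t1: center (1/2, -1/4), radius 1/96; t2: center (11/24, -7/24), radius 1/96; t3: center (1/2, 1/4), radius 1/12; t4: center (13/24, -7/24), radius 1/84

Affine substitution under beta: radii multiply and t-centers shift.
input t3: applying the 1 nested substitution gives center (1/2, 1/4), radius 1/12
input t1: applying the 2 nested substitutions gives center (1/2, -1/4), radius 1/96
input t2: applying the 2 nested substitutions gives center (11/24, -7/24), radius 1/96
input t4: applying the 2 nested substitutions gives center (13/24, -7/24), radius 1/84


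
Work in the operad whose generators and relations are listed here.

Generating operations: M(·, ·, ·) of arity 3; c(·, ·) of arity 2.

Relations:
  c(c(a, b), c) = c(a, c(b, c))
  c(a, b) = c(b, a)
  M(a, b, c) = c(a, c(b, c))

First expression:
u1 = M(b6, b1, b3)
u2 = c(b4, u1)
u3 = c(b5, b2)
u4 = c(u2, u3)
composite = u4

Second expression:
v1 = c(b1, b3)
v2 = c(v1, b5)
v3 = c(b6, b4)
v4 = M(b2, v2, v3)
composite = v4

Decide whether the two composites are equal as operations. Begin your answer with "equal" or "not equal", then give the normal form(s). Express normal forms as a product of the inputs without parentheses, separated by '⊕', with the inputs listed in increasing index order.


equal; both compose to b1 ⊕ b2 ⊕ b3 ⊕ b4 ⊕ b5 ⊕ b6


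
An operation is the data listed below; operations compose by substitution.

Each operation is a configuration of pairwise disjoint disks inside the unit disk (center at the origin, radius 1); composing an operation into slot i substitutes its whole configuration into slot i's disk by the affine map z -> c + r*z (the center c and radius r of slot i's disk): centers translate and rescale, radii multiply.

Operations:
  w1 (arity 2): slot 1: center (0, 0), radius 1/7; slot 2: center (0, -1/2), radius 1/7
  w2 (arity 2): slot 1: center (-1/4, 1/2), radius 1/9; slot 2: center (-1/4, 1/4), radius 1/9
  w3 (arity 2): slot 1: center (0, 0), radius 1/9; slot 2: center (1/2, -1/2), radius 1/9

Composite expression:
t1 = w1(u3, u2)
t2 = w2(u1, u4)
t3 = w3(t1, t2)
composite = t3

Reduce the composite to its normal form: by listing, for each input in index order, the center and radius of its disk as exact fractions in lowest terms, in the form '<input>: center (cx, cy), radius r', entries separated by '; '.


u1: center (17/36, -4/9), radius 1/81; u2: center (0, -1/18), radius 1/63; u3: center (0, 0), radius 1/63; u4: center (17/36, -17/36), radius 1/81


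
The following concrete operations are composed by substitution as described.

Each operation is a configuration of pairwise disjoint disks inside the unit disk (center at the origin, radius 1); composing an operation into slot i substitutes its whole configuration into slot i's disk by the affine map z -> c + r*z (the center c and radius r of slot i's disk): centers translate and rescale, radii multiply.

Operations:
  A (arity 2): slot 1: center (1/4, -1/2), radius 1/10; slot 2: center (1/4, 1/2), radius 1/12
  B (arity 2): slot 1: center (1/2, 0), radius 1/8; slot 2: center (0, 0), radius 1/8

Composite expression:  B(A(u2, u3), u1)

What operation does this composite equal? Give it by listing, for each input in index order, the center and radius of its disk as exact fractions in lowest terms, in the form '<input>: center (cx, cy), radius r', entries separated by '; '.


Below B, radii multiply path by path; the u-disk centers shift.
input u2: composing its 2 substitution steps yields center (17/32, -1/16), radius 1/80
input u3: composing its 2 substitution steps yields center (17/32, 1/16), radius 1/96
input u1: composing its 1 substitution step yields center (0, 0), radius 1/8

u1: center (0, 0), radius 1/8; u2: center (17/32, -1/16), radius 1/80; u3: center (17/32, 1/16), radius 1/96


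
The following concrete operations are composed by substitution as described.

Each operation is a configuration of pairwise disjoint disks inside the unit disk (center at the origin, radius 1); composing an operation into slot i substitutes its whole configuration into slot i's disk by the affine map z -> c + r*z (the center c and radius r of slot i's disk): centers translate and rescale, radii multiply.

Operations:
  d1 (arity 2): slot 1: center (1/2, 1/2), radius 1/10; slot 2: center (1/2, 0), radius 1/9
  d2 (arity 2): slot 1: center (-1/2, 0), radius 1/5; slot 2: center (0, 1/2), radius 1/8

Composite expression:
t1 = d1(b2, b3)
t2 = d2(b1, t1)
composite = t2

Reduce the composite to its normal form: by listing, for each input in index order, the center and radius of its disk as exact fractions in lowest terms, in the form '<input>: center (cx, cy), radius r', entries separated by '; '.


b1: center (-1/2, 0), radius 1/5; b2: center (1/16, 9/16), radius 1/80; b3: center (1/16, 1/2), radius 1/72

Below d2, radii multiply path by path; the b-disk centers shift.
input b1: composing its 1 substitution step yields center (-1/2, 0), radius 1/5
input b2: composing its 2 substitution steps yields center (1/16, 9/16), radius 1/80
input b3: composing its 2 substitution steps yields center (1/16, 1/2), radius 1/72


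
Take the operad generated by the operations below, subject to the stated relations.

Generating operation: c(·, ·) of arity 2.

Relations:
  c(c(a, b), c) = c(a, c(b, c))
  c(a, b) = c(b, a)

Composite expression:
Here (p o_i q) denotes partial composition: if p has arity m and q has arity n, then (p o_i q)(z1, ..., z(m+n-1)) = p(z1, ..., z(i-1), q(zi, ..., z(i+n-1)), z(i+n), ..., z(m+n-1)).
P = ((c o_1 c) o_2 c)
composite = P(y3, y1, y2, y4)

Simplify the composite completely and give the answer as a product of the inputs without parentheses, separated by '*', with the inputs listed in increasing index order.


Both nesting and order wash out for c; what remains is which y's occur.
c(y1, y2) unparenthesizes to y1 * y2
c(y3, c(y1, y2)) unparenthesizes to y3 * y1 * y2
c(c(y3, c(y1, y2)), y4) unparenthesizes to y3 * y1 * y2 * y4
putting the inputs in ascending order: y1 * y2 * y3 * y4

y1 * y2 * y3 * y4


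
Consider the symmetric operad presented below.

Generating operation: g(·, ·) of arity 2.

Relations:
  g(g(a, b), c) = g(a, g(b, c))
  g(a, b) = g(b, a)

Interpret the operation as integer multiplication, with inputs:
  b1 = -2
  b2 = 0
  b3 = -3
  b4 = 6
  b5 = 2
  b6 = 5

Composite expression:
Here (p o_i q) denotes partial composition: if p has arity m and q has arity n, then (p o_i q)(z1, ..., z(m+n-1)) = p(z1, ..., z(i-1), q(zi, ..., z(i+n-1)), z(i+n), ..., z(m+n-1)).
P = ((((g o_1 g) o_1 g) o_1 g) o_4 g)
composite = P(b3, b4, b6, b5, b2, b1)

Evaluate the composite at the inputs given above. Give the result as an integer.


g(b3, b4) = -18
g(g(b3, b4), b6) = -90
g(b5, b2) = 0
g(g(g(b3, b4), b6), g(b5, b2)) = 0
g(g(g(g(b3, b4), b6), g(b5, b2)), b1) = 0

0
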